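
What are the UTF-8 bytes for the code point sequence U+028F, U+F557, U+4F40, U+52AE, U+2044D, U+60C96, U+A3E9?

CA 8F EF 95 97 E4 BD 80 E5 8A AE F0 A0 91 8D F1 A0 B2 96 EA 8F A9

U+028F: 2-byte form → CA 8F.
U+F557: 3-byte form → EF 95 97.
U+4F40: 3-byte form → E4 BD 80.
U+52AE: 3-byte form → E5 8A AE.
U+2044D: 4-byte form → F0 A0 91 8D.
U+60C96: 4-byte form → F1 A0 B2 96.
U+A3E9: 3-byte form → EA 8F A9.
Concatenated (22 bytes): CA 8F EF 95 97 E4 BD 80 E5 8A AE F0 A0 91 8D F1 A0 B2 96 EA 8F A9.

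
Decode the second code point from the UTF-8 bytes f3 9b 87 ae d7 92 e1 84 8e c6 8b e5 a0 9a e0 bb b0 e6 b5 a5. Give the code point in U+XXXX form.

Offset 0: leading byte 0xF3 = 11110011 → 4-byte char #1 = F3 9B 87 AE.
Offset 4: leading byte 0xD7 = 11010111 → 2-byte char #2 = D7 92.
Leading byte 0xD7 = 11010111 matches 110xxxxx → 2-byte sequence.
Byte 1: 0xD7 = 11010111, payload 10111 (5 bits).
Byte 2: 0x92 = 10010010 (10xxxxxx ✓), payload 010010.
Concatenate: 10111010010 = 0x5D2 (11 bits → U+05D2).

U+05D2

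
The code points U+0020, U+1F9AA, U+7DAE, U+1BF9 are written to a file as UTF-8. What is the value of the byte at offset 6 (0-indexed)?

U+0020 → 1-byte form 20 at offsets 0–0.
U+1F9AA → 4-byte form F0 9F A6 AA at offsets 1–4.
U+7DAE → 3-byte form E7 B6 AE at offsets 5–7.
Offset 6 falls in char 3's range; it's byte 2 of E7 B6 AE = 0xB6.

0xB6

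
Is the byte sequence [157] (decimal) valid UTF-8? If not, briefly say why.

invalid (continuation byte with no leading byte)

Byte 0x9D = 10011101 has the form 10xxxxxx — a continuation byte — but there is no preceding leading byte.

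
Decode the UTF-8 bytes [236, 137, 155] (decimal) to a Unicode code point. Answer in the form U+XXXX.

Leading byte 0xEC = 11101100 matches 1110xxxx → 3-byte sequence.
Byte 1: 0xEC = 11101100, payload 1100 (4 bits).
Byte 2: 0x89 = 10001001 (10xxxxxx ✓), payload 001001.
Byte 3: 0x9B = 10011011 (10xxxxxx ✓), payload 011011.
Concatenate: 1100001001011011 = 0xC25B (16 bits → U+C25B).

U+C25B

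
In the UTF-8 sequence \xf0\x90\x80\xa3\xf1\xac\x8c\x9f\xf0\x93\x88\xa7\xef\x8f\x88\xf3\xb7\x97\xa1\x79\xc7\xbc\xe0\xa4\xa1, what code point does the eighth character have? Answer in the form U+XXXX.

Offset 0: leading byte 0xF0 = 11110000 → 4-byte char #1 = F0 90 80 A3.
Offset 4: leading byte 0xF1 = 11110001 → 4-byte char #2 = F1 AC 8C 9F.
Offset 8: leading byte 0xF0 = 11110000 → 4-byte char #3 = F0 93 88 A7.
Offset 12: leading byte 0xEF = 11101111 → 3-byte char #4 = EF 8F 88.
Offset 15: leading byte 0xF3 = 11110011 → 4-byte char #5 = F3 B7 97 A1.
Offset 19: leading byte 0x79 = 01111001 → 1-byte char #6 = 79.
Offset 20: leading byte 0xC7 = 11000111 → 2-byte char #7 = C7 BC.
Offset 22: leading byte 0xE0 = 11100000 → 3-byte char #8 = E0 A4 A1.
Leading byte 0xE0 = 11100000 matches 1110xxxx → 3-byte sequence.
Byte 1: 0xE0 = 11100000, payload 0000 (4 bits).
Byte 2: 0xA4 = 10100100 (10xxxxxx ✓), payload 100100.
Byte 3: 0xA1 = 10100001 (10xxxxxx ✓), payload 100001.
Concatenate: 0000100100100001 = 0x921 (16 bits → U+0921).

U+0921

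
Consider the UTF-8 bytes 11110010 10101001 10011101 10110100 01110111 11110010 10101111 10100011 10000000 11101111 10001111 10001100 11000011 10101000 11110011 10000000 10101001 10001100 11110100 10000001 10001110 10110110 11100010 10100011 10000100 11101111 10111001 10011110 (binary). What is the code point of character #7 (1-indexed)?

Offset 0: leading byte 0xF2 = 11110010 → 4-byte char #1 = F2 A9 9D B4.
Offset 4: leading byte 0x77 = 01110111 → 1-byte char #2 = 77.
Offset 5: leading byte 0xF2 = 11110010 → 4-byte char #3 = F2 AF A3 80.
Offset 9: leading byte 0xEF = 11101111 → 3-byte char #4 = EF 8F 8C.
Offset 12: leading byte 0xC3 = 11000011 → 2-byte char #5 = C3 A8.
Offset 14: leading byte 0xF3 = 11110011 → 4-byte char #6 = F3 80 A9 8C.
Offset 18: leading byte 0xF4 = 11110100 → 4-byte char #7 = F4 81 8E B6.
Leading byte 0xF4 = 11110100 matches 11110xxx → 4-byte sequence.
Byte 1: 0xF4 = 11110100, payload 100 (3 bits).
Byte 2: 0x81 = 10000001 (10xxxxxx ✓), payload 000001.
Byte 3: 0x8E = 10001110 (10xxxxxx ✓), payload 001110.
Byte 4: 0xB6 = 10110110 (10xxxxxx ✓), payload 110110.
Concatenate: 100000001001110110110 = 0x1013B6 (21 bits → U+1013B6).

U+1013B6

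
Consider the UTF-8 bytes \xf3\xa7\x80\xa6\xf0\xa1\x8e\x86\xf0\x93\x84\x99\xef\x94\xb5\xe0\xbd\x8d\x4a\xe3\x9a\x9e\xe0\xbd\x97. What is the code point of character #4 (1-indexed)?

Offset 0: leading byte 0xF3 = 11110011 → 4-byte char #1 = F3 A7 80 A6.
Offset 4: leading byte 0xF0 = 11110000 → 4-byte char #2 = F0 A1 8E 86.
Offset 8: leading byte 0xF0 = 11110000 → 4-byte char #3 = F0 93 84 99.
Offset 12: leading byte 0xEF = 11101111 → 3-byte char #4 = EF 94 B5.
Leading byte 0xEF = 11101111 matches 1110xxxx → 3-byte sequence.
Byte 1: 0xEF = 11101111, payload 1111 (4 bits).
Byte 2: 0x94 = 10010100 (10xxxxxx ✓), payload 010100.
Byte 3: 0xB5 = 10110101 (10xxxxxx ✓), payload 110101.
Concatenate: 1111010100110101 = 0xF535 (16 bits → U+F535).

U+F535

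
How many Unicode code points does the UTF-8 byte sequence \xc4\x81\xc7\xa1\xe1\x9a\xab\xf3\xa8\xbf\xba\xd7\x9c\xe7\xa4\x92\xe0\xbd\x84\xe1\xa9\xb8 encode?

8

Byte at offset 0: 0xC4 = 11000100 → 2-byte char (#1). Advance 2.
Byte at offset 2: 0xC7 = 11000111 → 2-byte char (#2). Advance 2.
Byte at offset 4: 0xE1 = 11100001 → 3-byte char (#3). Advance 3.
Byte at offset 7: 0xF3 = 11110011 → 4-byte char (#4). Advance 4.
Byte at offset 11: 0xD7 = 11010111 → 2-byte char (#5). Advance 2.
Byte at offset 13: 0xE7 = 11100111 → 3-byte char (#6). Advance 3.
Byte at offset 16: 0xE0 = 11100000 → 3-byte char (#7). Advance 3.
Byte at offset 19: 0xE1 = 11100001 → 3-byte char (#8). Advance 3.
Reached end at offset 22 after 8 code points.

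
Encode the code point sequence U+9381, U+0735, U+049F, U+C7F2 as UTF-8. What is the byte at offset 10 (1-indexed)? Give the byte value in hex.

0xB2

1-indexed offset 10 is 0-indexed offset 9.
U+9381 → 3-byte form E9 8E 81 at offsets 0–2.
U+0735 → 2-byte form DC B5 at offsets 3–4.
U+049F → 2-byte form D2 9F at offsets 5–6.
U+C7F2 → 3-byte form EC 9F B2 at offsets 7–9.
Offset 9 falls in char 4's range; it's byte 3 of EC 9F B2 = 0xB2.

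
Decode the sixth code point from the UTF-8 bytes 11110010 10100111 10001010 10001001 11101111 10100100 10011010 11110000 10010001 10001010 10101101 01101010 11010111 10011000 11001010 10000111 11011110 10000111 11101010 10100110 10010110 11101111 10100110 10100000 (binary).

Offset 0: leading byte 0xF2 = 11110010 → 4-byte char #1 = F2 A7 8A 89.
Offset 4: leading byte 0xEF = 11101111 → 3-byte char #2 = EF A4 9A.
Offset 7: leading byte 0xF0 = 11110000 → 4-byte char #3 = F0 91 8A AD.
Offset 11: leading byte 0x6A = 01101010 → 1-byte char #4 = 6A.
Offset 12: leading byte 0xD7 = 11010111 → 2-byte char #5 = D7 98.
Offset 14: leading byte 0xCA = 11001010 → 2-byte char #6 = CA 87.
Leading byte 0xCA = 11001010 matches 110xxxxx → 2-byte sequence.
Byte 1: 0xCA = 11001010, payload 01010 (5 bits).
Byte 2: 0x87 = 10000111 (10xxxxxx ✓), payload 000111.
Concatenate: 01010000111 = 0x287 (11 bits → U+0287).

U+0287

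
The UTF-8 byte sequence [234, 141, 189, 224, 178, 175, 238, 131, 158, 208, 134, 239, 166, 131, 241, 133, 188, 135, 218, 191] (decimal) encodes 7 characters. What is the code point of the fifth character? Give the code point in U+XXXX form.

Offset 0: leading byte 0xEA = 11101010 → 3-byte char #1 = EA 8D BD.
Offset 3: leading byte 0xE0 = 11100000 → 3-byte char #2 = E0 B2 AF.
Offset 6: leading byte 0xEE = 11101110 → 3-byte char #3 = EE 83 9E.
Offset 9: leading byte 0xD0 = 11010000 → 2-byte char #4 = D0 86.
Offset 11: leading byte 0xEF = 11101111 → 3-byte char #5 = EF A6 83.
Leading byte 0xEF = 11101111 matches 1110xxxx → 3-byte sequence.
Byte 1: 0xEF = 11101111, payload 1111 (4 bits).
Byte 2: 0xA6 = 10100110 (10xxxxxx ✓), payload 100110.
Byte 3: 0x83 = 10000011 (10xxxxxx ✓), payload 000011.
Concatenate: 1111100110000011 = 0xF983 (16 bits → U+F983).

U+F983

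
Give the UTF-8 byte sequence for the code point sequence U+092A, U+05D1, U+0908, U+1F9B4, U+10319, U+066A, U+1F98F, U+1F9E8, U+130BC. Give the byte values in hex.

E0 A4 AA D7 91 E0 A4 88 F0 9F A6 B4 F0 90 8C 99 D9 AA F0 9F A6 8F F0 9F A7 A8 F0 93 82 BC

U+092A: 3-byte form → E0 A4 AA.
U+05D1: 2-byte form → D7 91.
U+0908: 3-byte form → E0 A4 88.
U+1F9B4: 4-byte form → F0 9F A6 B4.
U+10319: 4-byte form → F0 90 8C 99.
U+066A: 2-byte form → D9 AA.
U+1F98F: 4-byte form → F0 9F A6 8F.
U+1F9E8: 4-byte form → F0 9F A7 A8.
U+130BC: 4-byte form → F0 93 82 BC.
Concatenated (30 bytes): E0 A4 AA D7 91 E0 A4 88 F0 9F A6 B4 F0 90 8C 99 D9 AA F0 9F A6 8F F0 9F A7 A8 F0 93 82 BC.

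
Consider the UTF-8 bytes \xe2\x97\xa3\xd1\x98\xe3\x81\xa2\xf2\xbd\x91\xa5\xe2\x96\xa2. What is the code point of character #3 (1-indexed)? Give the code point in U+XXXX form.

Offset 0: leading byte 0xE2 = 11100010 → 3-byte char #1 = E2 97 A3.
Offset 3: leading byte 0xD1 = 11010001 → 2-byte char #2 = D1 98.
Offset 5: leading byte 0xE3 = 11100011 → 3-byte char #3 = E3 81 A2.
Leading byte 0xE3 = 11100011 matches 1110xxxx → 3-byte sequence.
Byte 1: 0xE3 = 11100011, payload 0011 (4 bits).
Byte 2: 0x81 = 10000001 (10xxxxxx ✓), payload 000001.
Byte 3: 0xA2 = 10100010 (10xxxxxx ✓), payload 100010.
Concatenate: 0011000001100010 = 0x3062 (16 bits → U+3062).

U+3062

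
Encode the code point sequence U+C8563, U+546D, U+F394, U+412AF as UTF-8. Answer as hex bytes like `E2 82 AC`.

F3 88 95 A3 E5 91 AD EF 8E 94 F1 81 8A AF

U+C8563: 4-byte form → F3 88 95 A3.
U+546D: 3-byte form → E5 91 AD.
U+F394: 3-byte form → EF 8E 94.
U+412AF: 4-byte form → F1 81 8A AF.
Concatenated (14 bytes): F3 88 95 A3 E5 91 AD EF 8E 94 F1 81 8A AF.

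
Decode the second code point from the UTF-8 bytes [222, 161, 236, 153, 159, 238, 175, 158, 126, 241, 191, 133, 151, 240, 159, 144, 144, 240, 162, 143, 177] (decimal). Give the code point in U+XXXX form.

Offset 0: leading byte 0xDE = 11011110 → 2-byte char #1 = DE A1.
Offset 2: leading byte 0xEC = 11101100 → 3-byte char #2 = EC 99 9F.
Leading byte 0xEC = 11101100 matches 1110xxxx → 3-byte sequence.
Byte 1: 0xEC = 11101100, payload 1100 (4 bits).
Byte 2: 0x99 = 10011001 (10xxxxxx ✓), payload 011001.
Byte 3: 0x9F = 10011111 (10xxxxxx ✓), payload 011111.
Concatenate: 1100011001011111 = 0xC65F (16 bits → U+C65F).

U+C65F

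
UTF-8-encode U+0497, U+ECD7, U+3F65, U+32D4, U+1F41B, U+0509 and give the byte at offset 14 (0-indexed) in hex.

0x9B

U+0497 → 2-byte form D2 97 at offsets 0–1.
U+ECD7 → 3-byte form EE B3 97 at offsets 2–4.
U+3F65 → 3-byte form E3 BD A5 at offsets 5–7.
U+32D4 → 3-byte form E3 8B 94 at offsets 8–10.
U+1F41B → 4-byte form F0 9F 90 9B at offsets 11–14.
Offset 14 falls in char 5's range; it's byte 4 of F0 9F 90 9B = 0x9B.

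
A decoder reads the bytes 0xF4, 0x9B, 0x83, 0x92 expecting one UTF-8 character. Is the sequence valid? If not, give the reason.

Leading byte 0xF4 = 11110100 → 4-byte form.
Payload = 0x11B0D2, which exceeds U+10FFFF, the maximum Unicode code point. (Leading bytes F5–FF, or F4 followed by ≥ 0x90, are invalid.)

invalid (encodes a value above U+10FFFF)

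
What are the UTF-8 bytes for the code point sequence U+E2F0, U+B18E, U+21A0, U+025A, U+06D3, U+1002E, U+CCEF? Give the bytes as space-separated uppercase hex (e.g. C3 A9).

U+E2F0: 3-byte form → EE 8B B0.
U+B18E: 3-byte form → EB 86 8E.
U+21A0: 3-byte form → E2 86 A0.
U+025A: 2-byte form → C9 9A.
U+06D3: 2-byte form → DB 93.
U+1002E: 4-byte form → F0 90 80 AE.
U+CCEF: 3-byte form → EC B3 AF.
Concatenated (20 bytes): EE 8B B0 EB 86 8E E2 86 A0 C9 9A DB 93 F0 90 80 AE EC B3 AF.

EE 8B B0 EB 86 8E E2 86 A0 C9 9A DB 93 F0 90 80 AE EC B3 AF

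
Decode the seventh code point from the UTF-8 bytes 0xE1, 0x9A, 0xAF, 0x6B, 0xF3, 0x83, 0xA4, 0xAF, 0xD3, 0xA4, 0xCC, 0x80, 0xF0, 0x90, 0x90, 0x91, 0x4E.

U+004E

Offset 0: leading byte 0xE1 = 11100001 → 3-byte char #1 = E1 9A AF.
Offset 3: leading byte 0x6B = 01101011 → 1-byte char #2 = 6B.
Offset 4: leading byte 0xF3 = 11110011 → 4-byte char #3 = F3 83 A4 AF.
Offset 8: leading byte 0xD3 = 11010011 → 2-byte char #4 = D3 A4.
Offset 10: leading byte 0xCC = 11001100 → 2-byte char #5 = CC 80.
Offset 12: leading byte 0xF0 = 11110000 → 4-byte char #6 = F0 90 90 91.
Offset 16: leading byte 0x4E = 01001110 → 1-byte char #7 = 4E.
Leading byte 0x4E = 01001110 matches 0xxxxxxx → 1-byte sequence.
Byte 1: 0x4E = 01001110, payload 1001110 (7 bits).
Concatenate: 1001110 = 0x4E (7 bits → U+004E).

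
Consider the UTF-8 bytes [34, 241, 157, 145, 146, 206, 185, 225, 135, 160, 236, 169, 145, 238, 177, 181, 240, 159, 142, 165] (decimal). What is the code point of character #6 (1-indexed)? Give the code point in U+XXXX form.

U+EC75

Offset 0: leading byte 0x22 = 00100010 → 1-byte char #1 = 22.
Offset 1: leading byte 0xF1 = 11110001 → 4-byte char #2 = F1 9D 91 92.
Offset 5: leading byte 0xCE = 11001110 → 2-byte char #3 = CE B9.
Offset 7: leading byte 0xE1 = 11100001 → 3-byte char #4 = E1 87 A0.
Offset 10: leading byte 0xEC = 11101100 → 3-byte char #5 = EC A9 91.
Offset 13: leading byte 0xEE = 11101110 → 3-byte char #6 = EE B1 B5.
Leading byte 0xEE = 11101110 matches 1110xxxx → 3-byte sequence.
Byte 1: 0xEE = 11101110, payload 1110 (4 bits).
Byte 2: 0xB1 = 10110001 (10xxxxxx ✓), payload 110001.
Byte 3: 0xB5 = 10110101 (10xxxxxx ✓), payload 110101.
Concatenate: 1110110001110101 = 0xEC75 (16 bits → U+EC75).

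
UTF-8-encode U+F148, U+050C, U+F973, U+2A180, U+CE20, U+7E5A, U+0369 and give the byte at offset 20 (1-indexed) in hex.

1-indexed offset 20 is 0-indexed offset 19.
U+F148 → 3-byte form EF 85 88 at offsets 0–2.
U+050C → 2-byte form D4 8C at offsets 3–4.
U+F973 → 3-byte form EF A5 B3 at offsets 5–7.
U+2A180 → 4-byte form F0 AA 86 80 at offsets 8–11.
U+CE20 → 3-byte form EC B8 A0 at offsets 12–14.
U+7E5A → 3-byte form E7 B9 9A at offsets 15–17.
U+0369 → 2-byte form CD A9 at offsets 18–19.
Offset 19 falls in char 7's range; it's byte 2 of CD A9 = 0xA9.

0xA9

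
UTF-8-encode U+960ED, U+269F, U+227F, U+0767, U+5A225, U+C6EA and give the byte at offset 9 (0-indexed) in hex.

0xBF

U+960ED → 4-byte form F2 96 83 AD at offsets 0–3.
U+269F → 3-byte form E2 9A 9F at offsets 4–6.
U+227F → 3-byte form E2 89 BF at offsets 7–9.
Offset 9 falls in char 3's range; it's byte 3 of E2 89 BF = 0xBF.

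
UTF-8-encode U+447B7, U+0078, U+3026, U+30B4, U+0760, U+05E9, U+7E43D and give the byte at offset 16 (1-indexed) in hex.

0xF1

1-indexed offset 16 is 0-indexed offset 15.
U+447B7 → 4-byte form F1 84 9E B7 at offsets 0–3.
U+0078 → 1-byte form 78 at offsets 4–4.
U+3026 → 3-byte form E3 80 A6 at offsets 5–7.
U+30B4 → 3-byte form E3 82 B4 at offsets 8–10.
U+0760 → 2-byte form DD A0 at offsets 11–12.
U+05E9 → 2-byte form D7 A9 at offsets 13–14.
U+7E43D → 4-byte form F1 BE 90 BD at offsets 15–18.
Offset 15 falls in char 7's range; it's byte 1 of F1 BE 90 BD = 0xF1.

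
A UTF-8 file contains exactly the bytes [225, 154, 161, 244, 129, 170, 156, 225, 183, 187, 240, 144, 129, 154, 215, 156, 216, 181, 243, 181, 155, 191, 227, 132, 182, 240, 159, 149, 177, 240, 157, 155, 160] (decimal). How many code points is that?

10

Byte at offset 0: 0xE1 = 11100001 → 3-byte char (#1). Advance 3.
Byte at offset 3: 0xF4 = 11110100 → 4-byte char (#2). Advance 4.
Byte at offset 7: 0xE1 = 11100001 → 3-byte char (#3). Advance 3.
Byte at offset 10: 0xF0 = 11110000 → 4-byte char (#4). Advance 4.
Byte at offset 14: 0xD7 = 11010111 → 2-byte char (#5). Advance 2.
Byte at offset 16: 0xD8 = 11011000 → 2-byte char (#6). Advance 2.
Byte at offset 18: 0xF3 = 11110011 → 4-byte char (#7). Advance 4.
Byte at offset 22: 0xE3 = 11100011 → 3-byte char (#8). Advance 3.
Byte at offset 25: 0xF0 = 11110000 → 4-byte char (#9). Advance 4.
Byte at offset 29: 0xF0 = 11110000 → 4-byte char (#10). Advance 4.
Reached end at offset 33 after 10 code points.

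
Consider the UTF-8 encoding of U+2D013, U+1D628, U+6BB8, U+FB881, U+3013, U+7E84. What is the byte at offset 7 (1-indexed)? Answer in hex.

1-indexed offset 7 is 0-indexed offset 6.
U+2D013 → 4-byte form F0 AD 80 93 at offsets 0–3.
U+1D628 → 4-byte form F0 9D 98 A8 at offsets 4–7.
Offset 6 falls in char 2's range; it's byte 3 of F0 9D 98 A8 = 0x98.

0x98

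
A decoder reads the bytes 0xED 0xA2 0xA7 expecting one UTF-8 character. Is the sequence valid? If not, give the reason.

Structurally a 3-byte sequence; payload = 0xD8A7.
But 0xD8A7 is in U+D800–U+DFFF, the surrogate range. Surrogates are not Unicode scalar values and are forbidden in UTF-8.

invalid (encodes a surrogate (U+D800–U+DFFF))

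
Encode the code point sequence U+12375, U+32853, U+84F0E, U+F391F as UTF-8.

U+12375: 4-byte form → F0 92 8D B5.
U+32853: 4-byte form → F0 B2 A1 93.
U+84F0E: 4-byte form → F2 84 BC 8E.
U+F391F: 4-byte form → F3 B3 A4 9F.
Concatenated (16 bytes): F0 92 8D B5 F0 B2 A1 93 F2 84 BC 8E F3 B3 A4 9F.

F0 92 8D B5 F0 B2 A1 93 F2 84 BC 8E F3 B3 A4 9F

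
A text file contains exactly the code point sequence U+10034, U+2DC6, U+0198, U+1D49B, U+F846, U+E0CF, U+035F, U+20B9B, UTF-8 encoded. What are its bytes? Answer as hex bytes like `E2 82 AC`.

F0 90 80 B4 E2 B7 86 C6 98 F0 9D 92 9B EF A1 86 EE 83 8F CD 9F F0 A0 AE 9B

U+10034: 4-byte form → F0 90 80 B4.
U+2DC6: 3-byte form → E2 B7 86.
U+0198: 2-byte form → C6 98.
U+1D49B: 4-byte form → F0 9D 92 9B.
U+F846: 3-byte form → EF A1 86.
U+E0CF: 3-byte form → EE 83 8F.
U+035F: 2-byte form → CD 9F.
U+20B9B: 4-byte form → F0 A0 AE 9B.
Concatenated (25 bytes): F0 90 80 B4 E2 B7 86 C6 98 F0 9D 92 9B EF A1 86 EE 83 8F CD 9F F0 A0 AE 9B.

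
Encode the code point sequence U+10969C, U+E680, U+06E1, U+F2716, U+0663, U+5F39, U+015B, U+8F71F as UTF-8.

U+10969C: 4-byte form → F4 89 9A 9C.
U+E680: 3-byte form → EE 9A 80.
U+06E1: 2-byte form → DB A1.
U+F2716: 4-byte form → F3 B2 9C 96.
U+0663: 2-byte form → D9 A3.
U+5F39: 3-byte form → E5 BC B9.
U+015B: 2-byte form → C5 9B.
U+8F71F: 4-byte form → F2 8F 9C 9F.
Concatenated (24 bytes): F4 89 9A 9C EE 9A 80 DB A1 F3 B2 9C 96 D9 A3 E5 BC B9 C5 9B F2 8F 9C 9F.

F4 89 9A 9C EE 9A 80 DB A1 F3 B2 9C 96 D9 A3 E5 BC B9 C5 9B F2 8F 9C 9F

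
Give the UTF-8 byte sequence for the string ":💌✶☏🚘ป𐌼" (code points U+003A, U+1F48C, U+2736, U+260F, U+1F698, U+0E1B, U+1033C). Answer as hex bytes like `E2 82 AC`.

U+003A: 1-byte form → 3A.
U+1F48C: 4-byte form → F0 9F 92 8C.
U+2736: 3-byte form → E2 9C B6.
U+260F: 3-byte form → E2 98 8F.
U+1F698: 4-byte form → F0 9F 9A 98.
U+0E1B: 3-byte form → E0 B8 9B.
U+1033C: 4-byte form → F0 90 8C BC.
Concatenated (22 bytes): 3A F0 9F 92 8C E2 9C B6 E2 98 8F F0 9F 9A 98 E0 B8 9B F0 90 8C BC.

3A F0 9F 92 8C E2 9C B6 E2 98 8F F0 9F 9A 98 E0 B8 9B F0 90 8C BC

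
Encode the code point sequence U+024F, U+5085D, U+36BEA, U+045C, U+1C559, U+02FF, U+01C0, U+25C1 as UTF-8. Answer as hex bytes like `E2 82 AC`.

C9 8F F1 90 A1 9D F0 B6 AF AA D1 9C F0 9C 95 99 CB BF C7 80 E2 97 81

U+024F: 2-byte form → C9 8F.
U+5085D: 4-byte form → F1 90 A1 9D.
U+36BEA: 4-byte form → F0 B6 AF AA.
U+045C: 2-byte form → D1 9C.
U+1C559: 4-byte form → F0 9C 95 99.
U+02FF: 2-byte form → CB BF.
U+01C0: 2-byte form → C7 80.
U+25C1: 3-byte form → E2 97 81.
Concatenated (23 bytes): C9 8F F1 90 A1 9D F0 B6 AF AA D1 9C F0 9C 95 99 CB BF C7 80 E2 97 81.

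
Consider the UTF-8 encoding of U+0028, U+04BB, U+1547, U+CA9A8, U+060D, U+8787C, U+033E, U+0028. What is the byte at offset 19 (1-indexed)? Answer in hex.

1-indexed offset 19 is 0-indexed offset 18.
U+0028 → 1-byte form 28 at offsets 0–0.
U+04BB → 2-byte form D2 BB at offsets 1–2.
U+1547 → 3-byte form E1 95 87 at offsets 3–5.
U+CA9A8 → 4-byte form F3 8A A6 A8 at offsets 6–9.
U+060D → 2-byte form D8 8D at offsets 10–11.
U+8787C → 4-byte form F2 87 A1 BC at offsets 12–15.
U+033E → 2-byte form CC BE at offsets 16–17.
U+0028 → 1-byte form 28 at offsets 18–18.
Offset 18 falls in char 8's range; it's byte 1 of 28 = 0x28.

0x28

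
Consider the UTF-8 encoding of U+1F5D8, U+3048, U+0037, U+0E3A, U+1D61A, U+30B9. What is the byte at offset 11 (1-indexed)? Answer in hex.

0xBA

1-indexed offset 11 is 0-indexed offset 10.
U+1F5D8 → 4-byte form F0 9F 97 98 at offsets 0–3.
U+3048 → 3-byte form E3 81 88 at offsets 4–6.
U+0037 → 1-byte form 37 at offsets 7–7.
U+0E3A → 3-byte form E0 B8 BA at offsets 8–10.
Offset 10 falls in char 4's range; it's byte 3 of E0 B8 BA = 0xBA.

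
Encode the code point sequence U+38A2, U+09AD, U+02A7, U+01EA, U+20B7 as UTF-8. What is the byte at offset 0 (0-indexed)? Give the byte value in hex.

U+38A2 → 3-byte form E3 A2 A2 at offsets 0–2.
Offset 0 falls in char 1's range; it's byte 1 of E3 A2 A2 = 0xE3.

0xE3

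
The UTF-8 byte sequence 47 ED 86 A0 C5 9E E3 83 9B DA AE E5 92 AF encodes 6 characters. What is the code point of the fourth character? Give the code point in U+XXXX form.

Offset 0: leading byte 0x47 = 01000111 → 1-byte char #1 = 47.
Offset 1: leading byte 0xED = 11101101 → 3-byte char #2 = ED 86 A0.
Offset 4: leading byte 0xC5 = 11000101 → 2-byte char #3 = C5 9E.
Offset 6: leading byte 0xE3 = 11100011 → 3-byte char #4 = E3 83 9B.
Leading byte 0xE3 = 11100011 matches 1110xxxx → 3-byte sequence.
Byte 1: 0xE3 = 11100011, payload 0011 (4 bits).
Byte 2: 0x83 = 10000011 (10xxxxxx ✓), payload 000011.
Byte 3: 0x9B = 10011011 (10xxxxxx ✓), payload 011011.
Concatenate: 0011000011011011 = 0x30DB (16 bits → U+30DB).

U+30DB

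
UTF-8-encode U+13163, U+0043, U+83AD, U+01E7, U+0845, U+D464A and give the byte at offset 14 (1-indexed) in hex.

1-indexed offset 14 is 0-indexed offset 13.
U+13163 → 4-byte form F0 93 85 A3 at offsets 0–3.
U+0043 → 1-byte form 43 at offsets 4–4.
U+83AD → 3-byte form E8 8E AD at offsets 5–7.
U+01E7 → 2-byte form C7 A7 at offsets 8–9.
U+0845 → 3-byte form E0 A1 85 at offsets 10–12.
U+D464A → 4-byte form F3 94 99 8A at offsets 13–16.
Offset 13 falls in char 6's range; it's byte 1 of F3 94 99 8A = 0xF3.

0xF3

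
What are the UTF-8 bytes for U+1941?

E1 A5 81

U+1941 = 0x1941 = 6465 decimal. In range U+0800–U+FFFF → 3-byte form: 1110xxxx 10xxxxxx 10xxxxxx.
Binary (16 bits): 0001100101000001.
Split 4+6+6: 0001 | 100101 | 000001.
Byte 1: 11100001 = 0xE1.
Byte 2: 10100101 = 0xA5.
Byte 3: 10000001 = 0x81.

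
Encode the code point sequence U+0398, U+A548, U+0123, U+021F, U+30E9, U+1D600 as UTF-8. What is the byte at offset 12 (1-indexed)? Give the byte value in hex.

0xA9

1-indexed offset 12 is 0-indexed offset 11.
U+0398 → 2-byte form CE 98 at offsets 0–1.
U+A548 → 3-byte form EA 95 88 at offsets 2–4.
U+0123 → 2-byte form C4 A3 at offsets 5–6.
U+021F → 2-byte form C8 9F at offsets 7–8.
U+30E9 → 3-byte form E3 83 A9 at offsets 9–11.
Offset 11 falls in char 5's range; it's byte 3 of E3 83 A9 = 0xA9.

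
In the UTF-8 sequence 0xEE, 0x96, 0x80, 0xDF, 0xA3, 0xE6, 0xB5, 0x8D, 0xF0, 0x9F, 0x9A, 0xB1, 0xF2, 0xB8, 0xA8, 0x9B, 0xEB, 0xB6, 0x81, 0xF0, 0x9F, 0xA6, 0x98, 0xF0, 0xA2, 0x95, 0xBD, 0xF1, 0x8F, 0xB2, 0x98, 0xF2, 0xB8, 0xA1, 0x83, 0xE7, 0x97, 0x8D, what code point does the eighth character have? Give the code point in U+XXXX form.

Offset 0: leading byte 0xEE = 11101110 → 3-byte char #1 = EE 96 80.
Offset 3: leading byte 0xDF = 11011111 → 2-byte char #2 = DF A3.
Offset 5: leading byte 0xE6 = 11100110 → 3-byte char #3 = E6 B5 8D.
Offset 8: leading byte 0xF0 = 11110000 → 4-byte char #4 = F0 9F 9A B1.
Offset 12: leading byte 0xF2 = 11110010 → 4-byte char #5 = F2 B8 A8 9B.
Offset 16: leading byte 0xEB = 11101011 → 3-byte char #6 = EB B6 81.
Offset 19: leading byte 0xF0 = 11110000 → 4-byte char #7 = F0 9F A6 98.
Offset 23: leading byte 0xF0 = 11110000 → 4-byte char #8 = F0 A2 95 BD.
Leading byte 0xF0 = 11110000 matches 11110xxx → 4-byte sequence.
Byte 1: 0xF0 = 11110000, payload 000 (3 bits).
Byte 2: 0xA2 = 10100010 (10xxxxxx ✓), payload 100010.
Byte 3: 0x95 = 10010101 (10xxxxxx ✓), payload 010101.
Byte 4: 0xBD = 10111101 (10xxxxxx ✓), payload 111101.
Concatenate: 000100010010101111101 = 0x2257D (21 bits → U+2257D).

U+2257D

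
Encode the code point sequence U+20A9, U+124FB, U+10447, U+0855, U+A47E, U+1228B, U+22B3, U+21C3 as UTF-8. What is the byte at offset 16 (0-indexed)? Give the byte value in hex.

0xBE

U+20A9 → 3-byte form E2 82 A9 at offsets 0–2.
U+124FB → 4-byte form F0 92 93 BB at offsets 3–6.
U+10447 → 4-byte form F0 90 91 87 at offsets 7–10.
U+0855 → 3-byte form E0 A1 95 at offsets 11–13.
U+A47E → 3-byte form EA 91 BE at offsets 14–16.
Offset 16 falls in char 5's range; it's byte 3 of EA 91 BE = 0xBE.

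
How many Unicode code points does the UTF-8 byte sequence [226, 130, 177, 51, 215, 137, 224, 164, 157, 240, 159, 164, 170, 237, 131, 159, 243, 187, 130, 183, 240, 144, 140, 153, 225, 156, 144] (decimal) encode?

9

Byte at offset 0: 0xE2 = 11100010 → 3-byte char (#1). Advance 3.
Byte at offset 3: 0x33 = 00110011 → 1-byte char (#2). Advance 1.
Byte at offset 4: 0xD7 = 11010111 → 2-byte char (#3). Advance 2.
Byte at offset 6: 0xE0 = 11100000 → 3-byte char (#4). Advance 3.
Byte at offset 9: 0xF0 = 11110000 → 4-byte char (#5). Advance 4.
Byte at offset 13: 0xED = 11101101 → 3-byte char (#6). Advance 3.
Byte at offset 16: 0xF3 = 11110011 → 4-byte char (#7). Advance 4.
Byte at offset 20: 0xF0 = 11110000 → 4-byte char (#8). Advance 4.
Byte at offset 24: 0xE1 = 11100001 → 3-byte char (#9). Advance 3.
Reached end at offset 27 after 9 code points.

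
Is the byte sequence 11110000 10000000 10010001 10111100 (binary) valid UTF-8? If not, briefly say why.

invalid (overlong encoding)

Leading byte 0xF0 = 11110000 → 4-byte form.
Continuation bytes all match 10xxxxxx. Payload decodes to 0x47C.
But 0x47C < 0x10000, the minimum for a 4-byte sequence — this is an overlong encoding.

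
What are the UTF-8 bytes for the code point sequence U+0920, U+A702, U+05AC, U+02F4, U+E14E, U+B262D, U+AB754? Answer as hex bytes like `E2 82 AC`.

E0 A4 A0 EA 9C 82 D6 AC CB B4 EE 85 8E F2 B2 98 AD F2 AB 9D 94

U+0920: 3-byte form → E0 A4 A0.
U+A702: 3-byte form → EA 9C 82.
U+05AC: 2-byte form → D6 AC.
U+02F4: 2-byte form → CB B4.
U+E14E: 3-byte form → EE 85 8E.
U+B262D: 4-byte form → F2 B2 98 AD.
U+AB754: 4-byte form → F2 AB 9D 94.
Concatenated (21 bytes): E0 A4 A0 EA 9C 82 D6 AC CB B4 EE 85 8E F2 B2 98 AD F2 AB 9D 94.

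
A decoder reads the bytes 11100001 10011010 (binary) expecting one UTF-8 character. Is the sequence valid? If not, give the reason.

invalid (sequence truncated)

Leading byte 0xE1 = 11100001 → 3-byte form, but only 2 bytes are present.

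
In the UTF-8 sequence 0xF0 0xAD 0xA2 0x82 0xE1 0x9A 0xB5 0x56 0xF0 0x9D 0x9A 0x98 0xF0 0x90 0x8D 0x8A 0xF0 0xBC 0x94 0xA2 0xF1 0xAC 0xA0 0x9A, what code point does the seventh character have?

U+6C81A

Offset 0: leading byte 0xF0 = 11110000 → 4-byte char #1 = F0 AD A2 82.
Offset 4: leading byte 0xE1 = 11100001 → 3-byte char #2 = E1 9A B5.
Offset 7: leading byte 0x56 = 01010110 → 1-byte char #3 = 56.
Offset 8: leading byte 0xF0 = 11110000 → 4-byte char #4 = F0 9D 9A 98.
Offset 12: leading byte 0xF0 = 11110000 → 4-byte char #5 = F0 90 8D 8A.
Offset 16: leading byte 0xF0 = 11110000 → 4-byte char #6 = F0 BC 94 A2.
Offset 20: leading byte 0xF1 = 11110001 → 4-byte char #7 = F1 AC A0 9A.
Leading byte 0xF1 = 11110001 matches 11110xxx → 4-byte sequence.
Byte 1: 0xF1 = 11110001, payload 001 (3 bits).
Byte 2: 0xAC = 10101100 (10xxxxxx ✓), payload 101100.
Byte 3: 0xA0 = 10100000 (10xxxxxx ✓), payload 100000.
Byte 4: 0x9A = 10011010 (10xxxxxx ✓), payload 011010.
Concatenate: 001101100100000011010 = 0x6C81A (21 bits → U+6C81A).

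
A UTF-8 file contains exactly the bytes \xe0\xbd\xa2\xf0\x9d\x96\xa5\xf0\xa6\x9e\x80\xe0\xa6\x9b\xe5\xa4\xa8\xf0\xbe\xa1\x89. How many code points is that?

6

Byte at offset 0: 0xE0 = 11100000 → 3-byte char (#1). Advance 3.
Byte at offset 3: 0xF0 = 11110000 → 4-byte char (#2). Advance 4.
Byte at offset 7: 0xF0 = 11110000 → 4-byte char (#3). Advance 4.
Byte at offset 11: 0xE0 = 11100000 → 3-byte char (#4). Advance 3.
Byte at offset 14: 0xE5 = 11100101 → 3-byte char (#5). Advance 3.
Byte at offset 17: 0xF0 = 11110000 → 4-byte char (#6). Advance 4.
Reached end at offset 21 after 6 code points.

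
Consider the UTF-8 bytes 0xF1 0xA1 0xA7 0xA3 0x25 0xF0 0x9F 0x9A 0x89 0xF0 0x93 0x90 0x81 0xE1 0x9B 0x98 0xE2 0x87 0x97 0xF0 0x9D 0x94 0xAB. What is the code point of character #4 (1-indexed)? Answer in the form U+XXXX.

Offset 0: leading byte 0xF1 = 11110001 → 4-byte char #1 = F1 A1 A7 A3.
Offset 4: leading byte 0x25 = 00100101 → 1-byte char #2 = 25.
Offset 5: leading byte 0xF0 = 11110000 → 4-byte char #3 = F0 9F 9A 89.
Offset 9: leading byte 0xF0 = 11110000 → 4-byte char #4 = F0 93 90 81.
Leading byte 0xF0 = 11110000 matches 11110xxx → 4-byte sequence.
Byte 1: 0xF0 = 11110000, payload 000 (3 bits).
Byte 2: 0x93 = 10010011 (10xxxxxx ✓), payload 010011.
Byte 3: 0x90 = 10010000 (10xxxxxx ✓), payload 010000.
Byte 4: 0x81 = 10000001 (10xxxxxx ✓), payload 000001.
Concatenate: 000010011010000000001 = 0x13401 (21 bits → U+13401).

U+13401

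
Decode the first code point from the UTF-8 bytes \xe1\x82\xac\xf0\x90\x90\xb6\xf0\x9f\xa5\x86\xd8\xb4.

U+10AC

Offset 0: leading byte 0xE1 = 11100001 → 3-byte char #1 = E1 82 AC.
Leading byte 0xE1 = 11100001 matches 1110xxxx → 3-byte sequence.
Byte 1: 0xE1 = 11100001, payload 0001 (4 bits).
Byte 2: 0x82 = 10000010 (10xxxxxx ✓), payload 000010.
Byte 3: 0xAC = 10101100 (10xxxxxx ✓), payload 101100.
Concatenate: 0001000010101100 = 0x10AC (16 bits → U+10AC).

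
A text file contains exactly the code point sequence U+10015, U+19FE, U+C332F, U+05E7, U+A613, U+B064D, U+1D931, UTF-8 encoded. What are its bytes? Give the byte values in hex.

U+10015: 4-byte form → F0 90 80 95.
U+19FE: 3-byte form → E1 A7 BE.
U+C332F: 4-byte form → F3 83 8C AF.
U+05E7: 2-byte form → D7 A7.
U+A613: 3-byte form → EA 98 93.
U+B064D: 4-byte form → F2 B0 99 8D.
U+1D931: 4-byte form → F0 9D A4 B1.
Concatenated (24 bytes): F0 90 80 95 E1 A7 BE F3 83 8C AF D7 A7 EA 98 93 F2 B0 99 8D F0 9D A4 B1.

F0 90 80 95 E1 A7 BE F3 83 8C AF D7 A7 EA 98 93 F2 B0 99 8D F0 9D A4 B1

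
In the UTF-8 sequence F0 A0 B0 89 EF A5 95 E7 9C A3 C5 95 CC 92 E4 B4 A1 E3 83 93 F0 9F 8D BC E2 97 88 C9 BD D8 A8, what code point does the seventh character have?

Offset 0: leading byte 0xF0 = 11110000 → 4-byte char #1 = F0 A0 B0 89.
Offset 4: leading byte 0xEF = 11101111 → 3-byte char #2 = EF A5 95.
Offset 7: leading byte 0xE7 = 11100111 → 3-byte char #3 = E7 9C A3.
Offset 10: leading byte 0xC5 = 11000101 → 2-byte char #4 = C5 95.
Offset 12: leading byte 0xCC = 11001100 → 2-byte char #5 = CC 92.
Offset 14: leading byte 0xE4 = 11100100 → 3-byte char #6 = E4 B4 A1.
Offset 17: leading byte 0xE3 = 11100011 → 3-byte char #7 = E3 83 93.
Leading byte 0xE3 = 11100011 matches 1110xxxx → 3-byte sequence.
Byte 1: 0xE3 = 11100011, payload 0011 (4 bits).
Byte 2: 0x83 = 10000011 (10xxxxxx ✓), payload 000011.
Byte 3: 0x93 = 10010011 (10xxxxxx ✓), payload 010011.
Concatenate: 0011000011010011 = 0x30D3 (16 bits → U+30D3).

U+30D3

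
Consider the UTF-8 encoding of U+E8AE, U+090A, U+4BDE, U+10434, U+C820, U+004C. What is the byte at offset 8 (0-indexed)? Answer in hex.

0x9E

U+E8AE → 3-byte form EE A2 AE at offsets 0–2.
U+090A → 3-byte form E0 A4 8A at offsets 3–5.
U+4BDE → 3-byte form E4 AF 9E at offsets 6–8.
Offset 8 falls in char 3's range; it's byte 3 of E4 AF 9E = 0x9E.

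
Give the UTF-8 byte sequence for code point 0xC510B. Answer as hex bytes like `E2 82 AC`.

U+C510B = 0xC510B = 807179 decimal. In range U+10000–U+10FFFF → 4-byte form: 11110xxx 10xxxxxx 10xxxxxx 10xxxxxx.
Binary (21 bits): 011000101000100001011.
Split 3+6+6+6: 011 | 000101 | 000100 | 001011.
Byte 1: 11110011 = 0xF3.
Byte 2: 10000101 = 0x85.
Byte 3: 10000100 = 0x84.
Byte 4: 10001011 = 0x8B.

F3 85 84 8B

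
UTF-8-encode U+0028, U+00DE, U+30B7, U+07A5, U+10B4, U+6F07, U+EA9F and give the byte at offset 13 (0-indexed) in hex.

U+0028 → 1-byte form 28 at offsets 0–0.
U+00DE → 2-byte form C3 9E at offsets 1–2.
U+30B7 → 3-byte form E3 82 B7 at offsets 3–5.
U+07A5 → 2-byte form DE A5 at offsets 6–7.
U+10B4 → 3-byte form E1 82 B4 at offsets 8–10.
U+6F07 → 3-byte form E6 BC 87 at offsets 11–13.
Offset 13 falls in char 6's range; it's byte 3 of E6 BC 87 = 0x87.

0x87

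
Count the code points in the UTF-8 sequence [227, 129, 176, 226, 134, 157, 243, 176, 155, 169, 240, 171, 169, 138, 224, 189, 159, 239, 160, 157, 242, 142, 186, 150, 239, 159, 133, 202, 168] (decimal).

9

Byte at offset 0: 0xE3 = 11100011 → 3-byte char (#1). Advance 3.
Byte at offset 3: 0xE2 = 11100010 → 3-byte char (#2). Advance 3.
Byte at offset 6: 0xF3 = 11110011 → 4-byte char (#3). Advance 4.
Byte at offset 10: 0xF0 = 11110000 → 4-byte char (#4). Advance 4.
Byte at offset 14: 0xE0 = 11100000 → 3-byte char (#5). Advance 3.
Byte at offset 17: 0xEF = 11101111 → 3-byte char (#6). Advance 3.
Byte at offset 20: 0xF2 = 11110010 → 4-byte char (#7). Advance 4.
Byte at offset 24: 0xEF = 11101111 → 3-byte char (#8). Advance 3.
Byte at offset 27: 0xCA = 11001010 → 2-byte char (#9). Advance 2.
Reached end at offset 29 after 9 code points.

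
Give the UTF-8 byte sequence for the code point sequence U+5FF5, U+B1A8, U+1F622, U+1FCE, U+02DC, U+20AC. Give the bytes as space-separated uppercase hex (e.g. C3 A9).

E5 BF B5 EB 86 A8 F0 9F 98 A2 E1 BF 8E CB 9C E2 82 AC

U+5FF5: 3-byte form → E5 BF B5.
U+B1A8: 3-byte form → EB 86 A8.
U+1F622: 4-byte form → F0 9F 98 A2.
U+1FCE: 3-byte form → E1 BF 8E.
U+02DC: 2-byte form → CB 9C.
U+20AC: 3-byte form → E2 82 AC.
Concatenated (18 bytes): E5 BF B5 EB 86 A8 F0 9F 98 A2 E1 BF 8E CB 9C E2 82 AC.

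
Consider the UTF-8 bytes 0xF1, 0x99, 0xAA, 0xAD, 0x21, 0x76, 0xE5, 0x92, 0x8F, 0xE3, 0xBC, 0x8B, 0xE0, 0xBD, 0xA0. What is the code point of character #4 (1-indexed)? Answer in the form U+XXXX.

Offset 0: leading byte 0xF1 = 11110001 → 4-byte char #1 = F1 99 AA AD.
Offset 4: leading byte 0x21 = 00100001 → 1-byte char #2 = 21.
Offset 5: leading byte 0x76 = 01110110 → 1-byte char #3 = 76.
Offset 6: leading byte 0xE5 = 11100101 → 3-byte char #4 = E5 92 8F.
Leading byte 0xE5 = 11100101 matches 1110xxxx → 3-byte sequence.
Byte 1: 0xE5 = 11100101, payload 0101 (4 bits).
Byte 2: 0x92 = 10010010 (10xxxxxx ✓), payload 010010.
Byte 3: 0x8F = 10001111 (10xxxxxx ✓), payload 001111.
Concatenate: 0101010010001111 = 0x548F (16 bits → U+548F).

U+548F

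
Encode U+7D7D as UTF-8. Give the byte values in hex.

U+7D7D = 0x7D7D = 32125 decimal. In range U+0800–U+FFFF → 3-byte form: 1110xxxx 10xxxxxx 10xxxxxx.
Binary (16 bits): 0111110101111101.
Split 4+6+6: 0111 | 110101 | 111101.
Byte 1: 11100111 = 0xE7.
Byte 2: 10110101 = 0xB5.
Byte 3: 10111101 = 0xBD.

E7 B5 BD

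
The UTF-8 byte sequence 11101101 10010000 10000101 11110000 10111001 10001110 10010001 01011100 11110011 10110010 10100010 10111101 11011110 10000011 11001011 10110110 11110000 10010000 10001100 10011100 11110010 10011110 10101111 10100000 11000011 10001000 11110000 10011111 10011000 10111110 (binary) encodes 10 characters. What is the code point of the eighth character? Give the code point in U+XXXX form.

U+9EBE0

Offset 0: leading byte 0xED = 11101101 → 3-byte char #1 = ED 90 85.
Offset 3: leading byte 0xF0 = 11110000 → 4-byte char #2 = F0 B9 8E 91.
Offset 7: leading byte 0x5C = 01011100 → 1-byte char #3 = 5C.
Offset 8: leading byte 0xF3 = 11110011 → 4-byte char #4 = F3 B2 A2 BD.
Offset 12: leading byte 0xDE = 11011110 → 2-byte char #5 = DE 83.
Offset 14: leading byte 0xCB = 11001011 → 2-byte char #6 = CB B6.
Offset 16: leading byte 0xF0 = 11110000 → 4-byte char #7 = F0 90 8C 9C.
Offset 20: leading byte 0xF2 = 11110010 → 4-byte char #8 = F2 9E AF A0.
Leading byte 0xF2 = 11110010 matches 11110xxx → 4-byte sequence.
Byte 1: 0xF2 = 11110010, payload 010 (3 bits).
Byte 2: 0x9E = 10011110 (10xxxxxx ✓), payload 011110.
Byte 3: 0xAF = 10101111 (10xxxxxx ✓), payload 101111.
Byte 4: 0xA0 = 10100000 (10xxxxxx ✓), payload 100000.
Concatenate: 010011110101111100000 = 0x9EBE0 (21 bits → U+9EBE0).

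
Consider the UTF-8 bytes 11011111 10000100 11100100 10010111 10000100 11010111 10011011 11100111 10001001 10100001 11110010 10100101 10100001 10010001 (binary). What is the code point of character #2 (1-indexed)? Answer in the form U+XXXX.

U+45C4

Offset 0: leading byte 0xDF = 11011111 → 2-byte char #1 = DF 84.
Offset 2: leading byte 0xE4 = 11100100 → 3-byte char #2 = E4 97 84.
Leading byte 0xE4 = 11100100 matches 1110xxxx → 3-byte sequence.
Byte 1: 0xE4 = 11100100, payload 0100 (4 bits).
Byte 2: 0x97 = 10010111 (10xxxxxx ✓), payload 010111.
Byte 3: 0x84 = 10000100 (10xxxxxx ✓), payload 000100.
Concatenate: 0100010111000100 = 0x45C4 (16 bits → U+45C4).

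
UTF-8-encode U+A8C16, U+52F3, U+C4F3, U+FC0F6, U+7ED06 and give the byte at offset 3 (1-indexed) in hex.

0xB0

1-indexed offset 3 is 0-indexed offset 2.
U+A8C16 → 4-byte form F2 A8 B0 96 at offsets 0–3.
Offset 2 falls in char 1's range; it's byte 3 of F2 A8 B0 96 = 0xB0.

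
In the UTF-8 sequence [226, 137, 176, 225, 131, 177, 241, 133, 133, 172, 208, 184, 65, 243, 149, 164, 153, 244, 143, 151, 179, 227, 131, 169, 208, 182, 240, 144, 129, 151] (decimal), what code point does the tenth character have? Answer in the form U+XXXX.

U+10057

Offset 0: leading byte 0xE2 = 11100010 → 3-byte char #1 = E2 89 B0.
Offset 3: leading byte 0xE1 = 11100001 → 3-byte char #2 = E1 83 B1.
Offset 6: leading byte 0xF1 = 11110001 → 4-byte char #3 = F1 85 85 AC.
Offset 10: leading byte 0xD0 = 11010000 → 2-byte char #4 = D0 B8.
Offset 12: leading byte 0x41 = 01000001 → 1-byte char #5 = 41.
Offset 13: leading byte 0xF3 = 11110011 → 4-byte char #6 = F3 95 A4 99.
Offset 17: leading byte 0xF4 = 11110100 → 4-byte char #7 = F4 8F 97 B3.
Offset 21: leading byte 0xE3 = 11100011 → 3-byte char #8 = E3 83 A9.
Offset 24: leading byte 0xD0 = 11010000 → 2-byte char #9 = D0 B6.
Offset 26: leading byte 0xF0 = 11110000 → 4-byte char #10 = F0 90 81 97.
Leading byte 0xF0 = 11110000 matches 11110xxx → 4-byte sequence.
Byte 1: 0xF0 = 11110000, payload 000 (3 bits).
Byte 2: 0x90 = 10010000 (10xxxxxx ✓), payload 010000.
Byte 3: 0x81 = 10000001 (10xxxxxx ✓), payload 000001.
Byte 4: 0x97 = 10010111 (10xxxxxx ✓), payload 010111.
Concatenate: 000010000000001010111 = 0x10057 (21 bits → U+10057).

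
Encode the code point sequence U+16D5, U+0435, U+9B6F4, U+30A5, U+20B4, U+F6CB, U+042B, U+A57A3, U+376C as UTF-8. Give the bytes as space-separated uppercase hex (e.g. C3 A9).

E1 9B 95 D0 B5 F2 9B 9B B4 E3 82 A5 E2 82 B4 EF 9B 8B D0 AB F2 A5 9E A3 E3 9D AC

U+16D5: 3-byte form → E1 9B 95.
U+0435: 2-byte form → D0 B5.
U+9B6F4: 4-byte form → F2 9B 9B B4.
U+30A5: 3-byte form → E3 82 A5.
U+20B4: 3-byte form → E2 82 B4.
U+F6CB: 3-byte form → EF 9B 8B.
U+042B: 2-byte form → D0 AB.
U+A57A3: 4-byte form → F2 A5 9E A3.
U+376C: 3-byte form → E3 9D AC.
Concatenated (27 bytes): E1 9B 95 D0 B5 F2 9B 9B B4 E3 82 A5 E2 82 B4 EF 9B 8B D0 AB F2 A5 9E A3 E3 9D AC.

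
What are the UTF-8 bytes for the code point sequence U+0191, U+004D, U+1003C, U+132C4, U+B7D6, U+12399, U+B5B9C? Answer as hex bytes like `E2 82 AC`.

C6 91 4D F0 90 80 BC F0 93 8B 84 EB 9F 96 F0 92 8E 99 F2 B5 AE 9C

U+0191: 2-byte form → C6 91.
U+004D: 1-byte form → 4D.
U+1003C: 4-byte form → F0 90 80 BC.
U+132C4: 4-byte form → F0 93 8B 84.
U+B7D6: 3-byte form → EB 9F 96.
U+12399: 4-byte form → F0 92 8E 99.
U+B5B9C: 4-byte form → F2 B5 AE 9C.
Concatenated (22 bytes): C6 91 4D F0 90 80 BC F0 93 8B 84 EB 9F 96 F0 92 8E 99 F2 B5 AE 9C.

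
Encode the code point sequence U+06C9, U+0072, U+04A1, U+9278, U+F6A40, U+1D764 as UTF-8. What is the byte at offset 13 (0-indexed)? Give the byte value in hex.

0x9D

U+06C9 → 2-byte form DB 89 at offsets 0–1.
U+0072 → 1-byte form 72 at offsets 2–2.
U+04A1 → 2-byte form D2 A1 at offsets 3–4.
U+9278 → 3-byte form E9 89 B8 at offsets 5–7.
U+F6A40 → 4-byte form F3 B6 A9 80 at offsets 8–11.
U+1D764 → 4-byte form F0 9D 9D A4 at offsets 12–15.
Offset 13 falls in char 6's range; it's byte 2 of F0 9D 9D A4 = 0x9D.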